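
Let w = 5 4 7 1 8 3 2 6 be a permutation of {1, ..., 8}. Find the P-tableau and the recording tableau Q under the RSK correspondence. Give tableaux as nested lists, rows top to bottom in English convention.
Insert each entry of the permutation into P by Schensted row insertion, recording in Q the position of each new cell.

Insert 5: appended to row 1. P = [[5]], Q = [[1]].
Insert 4: 4 bumps 5 from row 1; 5 starts row 2. P = [[4], [5]], Q = [[1], [2]].
Insert 7: appended to row 1. P = [[4, 7], [5]], Q = [[1, 3], [2]].
Insert 1: 1 bumps 4 from row 1; 4 bumps 5 from row 2; 5 starts row 3. P = [[1, 7], [4], [5]], Q = [[1, 3], [2], [4]].
Insert 8: appended to row 1. P = [[1, 7, 8], [4], [5]], Q = [[1, 3, 5], [2], [4]].
Insert 3: 3 bumps 7 from row 1; 7 appends to row 2. P = [[1, 3, 8], [4, 7], [5]], Q = [[1, 3, 5], [2, 6], [4]].
Insert 2: 2 bumps 3 from row 1; 3 bumps 4 from row 2; 4 bumps 5 from row 3; 5 starts row 4. P = [[1, 2, 8], [3, 7], [4], [5]], Q = [[1, 3, 5], [2, 6], [4], [7]].
Insert 6: 6 bumps 8 from row 1; 8 appends to row 2. P = [[1, 2, 6], [3, 7, 8], [4], [5]], Q = [[1, 3, 5], [2, 6, 8], [4], [7]].

So P = [[1, 2, 6], [3, 7, 8], [4], [5]], Q = [[1, 3, 5], [2, 6, 8], [4], [7]].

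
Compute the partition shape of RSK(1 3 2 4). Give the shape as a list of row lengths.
Row-insert each entry into an empty tableau.

After inserting 1: P = [[1]].
After inserting 3: P = [[1, 3]].
After inserting 2: P = [[1, 2], [3]].
After inserting 4: P = [[1, 2, 4], [3]].

The final insertion tableau P = [[1, 2, 4], [3]] has shape [3, 1].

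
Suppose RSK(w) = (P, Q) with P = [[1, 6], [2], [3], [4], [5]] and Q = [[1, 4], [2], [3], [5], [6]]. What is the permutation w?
5 4 3 6 2 1

Reverse RSK: for i = n, n-1, ..., 1, locate i in Q, remove the corresponding corner cell from P, and reverse-bump its entry up through P; the value ejected from row 1 is w(i).

So w = 5 4 3 6 2 1.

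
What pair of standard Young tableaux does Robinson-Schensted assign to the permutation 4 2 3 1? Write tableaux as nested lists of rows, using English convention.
Insert each entry of the permutation into P by Schensted row insertion, recording in Q the position of each new cell.

Insert 4: appended to row 1. P = [[4]].
Insert 2: 2 bumps 4 from row 1; 4 starts row 2. P = [[2], [4]].
Insert 3: appended to row 1. P = [[2, 3], [4]].
Insert 1: 1 bumps 2 from row 1; 2 bumps 4 from row 2; 4 starts row 3. P = [[1, 3], [2], [4]].

So P = [[1, 3], [2], [4]], Q = [[1, 3], [2], [4]].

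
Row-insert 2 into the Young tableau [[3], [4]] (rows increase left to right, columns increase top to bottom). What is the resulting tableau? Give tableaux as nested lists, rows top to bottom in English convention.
[[2], [3], [4]]

In row 1, 2 replaces 3 (the leftmost entry greater than 2); 3 is bumped to row 2. In row 2, 3 replaces 4 (the leftmost entry greater than 3); 4 is bumped to row 3. 4 starts a new row 3. The new tableau is [[2], [3], [4]].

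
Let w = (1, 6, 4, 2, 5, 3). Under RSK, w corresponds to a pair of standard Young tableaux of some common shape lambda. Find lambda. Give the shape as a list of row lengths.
Row-insert each entry into an empty tableau.

After inserting 1: P = [[1]].
After inserting 6: P = [[1, 6]].
After inserting 4: P = [[1, 4], [6]].
After inserting 2: P = [[1, 2], [4], [6]].
After inserting 5: P = [[1, 2, 5], [4], [6]].
After inserting 3: P = [[1, 2, 3], [4, 5], [6]].

The final insertion tableau P = [[1, 2, 3], [4, 5], [6]] has shape [3, 2, 1].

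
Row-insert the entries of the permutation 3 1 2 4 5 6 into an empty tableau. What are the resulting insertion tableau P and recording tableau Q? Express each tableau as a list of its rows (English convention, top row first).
P = [[1, 2, 4, 5, 6], [3]], Q = [[1, 3, 4, 5, 6], [2]]

Insert each entry of the permutation into P by Schensted row insertion, recording in Q the position of each new cell.

Insert 3: appended to row 1. P = [[3]].
Insert 1: 1 bumps 3 from row 1; 3 starts row 2. P = [[1], [3]].
Insert 2: appended to row 1. P = [[1, 2], [3]].
Insert 4: appended to row 1. P = [[1, 2, 4], [3]].
Insert 5: appended to row 1. P = [[1, 2, 4, 5], [3]].
Insert 6: appended to row 1. P = [[1, 2, 4, 5, 6], [3]].

So P = [[1, 2, 4, 5, 6], [3]], Q = [[1, 3, 4, 5, 6], [2]].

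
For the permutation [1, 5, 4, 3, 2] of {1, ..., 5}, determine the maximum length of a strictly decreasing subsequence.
4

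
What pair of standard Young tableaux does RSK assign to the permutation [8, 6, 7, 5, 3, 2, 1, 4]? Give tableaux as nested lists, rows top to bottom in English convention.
Insert each entry of the permutation into P by Schensted row insertion, recording in Q the position of each new cell.

Insert 8: appended to row 1. P = [[8]].
Insert 6: 6 bumps 8 from row 1; 8 starts row 2. P = [[6], [8]].
Insert 7: appended to row 1. P = [[6, 7], [8]].
Insert 5: 5 bumps 6 from row 1; 6 bumps 8 from row 2; 8 starts row 3. P = [[5, 7], [6], [8]].
Insert 3: 3 bumps 5 from row 1; 5 bumps 6 from row 2; 6 bumps 8 from row 3; 8 starts row 4. P = [[3, 7], [5], [6], [8]].
Insert 2: 2 bumps 3 from row 1; 3 bumps 5 from row 2; 5 bumps 6 from row 3; 6 bumps 8 from row 4; 8 starts row 5. P = [[2, 7], [3], [5], [6], [8]].
Insert 1: 1 bumps 2 from row 1; 2 bumps 3 from row 2; 3 bumps 5 from row 3; 5 bumps 6 from row 4; 6 bumps 8 from row 5; 8 starts row 6. P = [[1, 7], [2], [3], [5], [6], [8]].
Insert 4: 4 bumps 7 from row 1; 7 appends to row 2. P = [[1, 4], [2, 7], [3], [5], [6], [8]].

So P = [[1, 4], [2, 7], [3], [5], [6], [8]], Q = [[1, 3], [2, 8], [4], [5], [6], [7]].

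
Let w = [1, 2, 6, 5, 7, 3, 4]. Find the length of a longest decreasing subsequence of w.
3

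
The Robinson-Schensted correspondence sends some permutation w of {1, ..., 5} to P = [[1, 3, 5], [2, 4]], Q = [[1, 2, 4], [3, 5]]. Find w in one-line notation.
2 4 1 5 3

Reverse the RSK construction: for i from n down to 1, find the cell of Q containing i, remove the entry at that cell from P, and reverse-bump it up through P; the value ejected from row 1 is w(i).

Step i=5: Q has 5 at row 2, column 2; remove 4 from row 2 of P and reverse-bump: 4 enters row 1 and ejects 3. So w(5) = 3. P is now [[1, 4, 5], [2]].
Step i=4: Q has 4 at row 1, column 3; remove that cell from P, ejecting 5. So w(4) = 5. P is now [[1, 4], [2]].
Step i=3: Q has 3 at row 2, column 1; remove 2 from row 2 of P and reverse-bump: 2 enters row 1 and ejects 1. So w(3) = 1. P is now [[2, 4]].
Step i=2: Q has 2 at row 1, column 2; remove that cell from P, ejecting 4. So w(2) = 4. P is now [[2]].
Step i=1: Q has 1 at row 1, column 1; remove that cell from P, ejecting 2. So w(1) = 2. P is now [].

So w = 2 4 1 5 3.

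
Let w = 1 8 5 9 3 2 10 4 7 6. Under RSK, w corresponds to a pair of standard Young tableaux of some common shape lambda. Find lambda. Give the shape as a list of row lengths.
RSK row insertion gives P = [[1, 2, 4, 6], [3, 7, 10], [5, 9], [8]], which has shape [4, 3, 2, 1].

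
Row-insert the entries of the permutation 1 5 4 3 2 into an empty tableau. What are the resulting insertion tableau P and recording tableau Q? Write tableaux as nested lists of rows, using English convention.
Insert each entry of the permutation into P by Schensted row insertion, recording in Q the position of each new cell.

Insert 1: appended to row 1. P = [[1]].
Insert 5: appended to row 1. P = [[1, 5]].
Insert 4: 4 bumps 5 from row 1; 5 starts row 2. P = [[1, 4], [5]].
Insert 3: 3 bumps 4 from row 1; 4 bumps 5 from row 2; 5 starts row 3. P = [[1, 3], [4], [5]].
Insert 2: 2 bumps 3 from row 1; 3 bumps 4 from row 2; 4 bumps 5 from row 3; 5 starts row 4. P = [[1, 2], [3], [4], [5]].

So P = [[1, 2], [3], [4], [5]], Q = [[1, 2], [3], [4], [5]].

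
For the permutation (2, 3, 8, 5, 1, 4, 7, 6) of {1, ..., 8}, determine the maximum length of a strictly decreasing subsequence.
3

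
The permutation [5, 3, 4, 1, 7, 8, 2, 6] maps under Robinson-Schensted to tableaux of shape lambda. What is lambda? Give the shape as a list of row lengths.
Row-insert each entry into an empty tableau.

After inserting 5: P = [[5]].
After inserting 3: P = [[3], [5]].
After inserting 4: P = [[3, 4], [5]].
After inserting 1: P = [[1, 4], [3], [5]].
After inserting 7: P = [[1, 4, 7], [3], [5]].
After inserting 8: P = [[1, 4, 7, 8], [3], [5]].
After inserting 2: P = [[1, 2, 7, 8], [3, 4], [5]].
After inserting 6: P = [[1, 2, 6, 8], [3, 4, 7], [5]].

The final insertion tableau P = [[1, 2, 6, 8], [3, 4, 7], [5]] has shape [4, 3, 1].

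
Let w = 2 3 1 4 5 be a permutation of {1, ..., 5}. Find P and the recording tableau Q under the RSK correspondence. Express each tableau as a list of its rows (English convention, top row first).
Insert each entry of the permutation into P by Schensted row insertion, recording in Q the position of each new cell.

After inserting 2: P = [[2]].
After inserting 3: P = [[2, 3]].
After inserting 1: P = [[1, 3], [2]].
After inserting 4: P = [[1, 3, 4], [2]].
After inserting 5: P = [[1, 3, 4, 5], [2]].

So P = [[1, 3, 4, 5], [2]], Q = [[1, 2, 4, 5], [3]].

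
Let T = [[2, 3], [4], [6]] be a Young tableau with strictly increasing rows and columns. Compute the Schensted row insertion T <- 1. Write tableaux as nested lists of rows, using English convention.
In row 1, 1 replaces 2 (the leftmost entry greater than 1); 2 is bumped to row 2. In row 2, 2 replaces 4 (the leftmost entry greater than 2); 4 is bumped to row 3. In row 3, 4 replaces 6 (the leftmost entry greater than 4); 6 is bumped to row 4. 6 starts a new row 4. The new tableau is [[1, 3], [2], [4], [6]].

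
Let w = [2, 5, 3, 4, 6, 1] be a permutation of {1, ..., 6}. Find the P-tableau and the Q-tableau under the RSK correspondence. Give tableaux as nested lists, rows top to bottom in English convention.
P = [[1, 3, 4, 6], [2], [5]], Q = [[1, 2, 4, 5], [3], [6]]

Insert each entry of the permutation into P by Schensted row insertion, recording in Q the position of each new cell.

Insert 2: appended to row 1. P = [[2]].
Insert 5: appended to row 1. P = [[2, 5]].
Insert 3: 3 bumps 5 from row 1; 5 starts row 2. P = [[2, 3], [5]].
Insert 4: appended to row 1. P = [[2, 3, 4], [5]].
Insert 6: appended to row 1. P = [[2, 3, 4, 6], [5]].
Insert 1: 1 bumps 2 from row 1; 2 bumps 5 from row 2; 5 starts row 3. P = [[1, 3, 4, 6], [2], [5]].

So P = [[1, 3, 4, 6], [2], [5]], Q = [[1, 2, 4, 5], [3], [6]].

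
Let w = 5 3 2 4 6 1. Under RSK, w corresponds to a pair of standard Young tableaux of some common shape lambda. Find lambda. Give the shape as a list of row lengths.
[3, 1, 1, 1]

RSK row insertion gives P = [[1, 4, 6], [2], [3], [5]], which has shape [3, 1, 1, 1].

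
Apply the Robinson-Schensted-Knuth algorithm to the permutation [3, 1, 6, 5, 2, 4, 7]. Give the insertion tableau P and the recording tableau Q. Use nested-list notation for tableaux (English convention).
P = [[1, 2, 4, 7], [3, 5], [6]], Q = [[1, 3, 6, 7], [2, 4], [5]]

Insert each entry of the permutation into P by Schensted row insertion, recording in Q the position of each new cell.

Insert 3: appended to row 1. P = [[3]].
Insert 1: 1 bumps 3 from row 1; 3 starts row 2. P = [[1], [3]].
Insert 6: appended to row 1. P = [[1, 6], [3]].
Insert 5: 5 bumps 6 from row 1; 6 appends to row 2. P = [[1, 5], [3, 6]].
Insert 2: 2 bumps 5 from row 1; 5 bumps 6 from row 2; 6 starts row 3. P = [[1, 2], [3, 5], [6]].
Insert 4: appended to row 1. P = [[1, 2, 4], [3, 5], [6]].
Insert 7: appended to row 1. P = [[1, 2, 4, 7], [3, 5], [6]].

So P = [[1, 2, 4, 7], [3, 5], [6]], Q = [[1, 3, 6, 7], [2, 4], [5]].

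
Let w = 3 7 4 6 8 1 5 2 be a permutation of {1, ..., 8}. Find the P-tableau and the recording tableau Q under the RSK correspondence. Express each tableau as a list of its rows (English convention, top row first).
P = [[1, 2, 5, 8], [3, 4], [6], [7]], Q = [[1, 2, 4, 5], [3, 7], [6], [8]]

Insert each entry of the permutation into P by Schensted row insertion, recording in Q the position of each new cell.

Insert 3: appended to row 1. P = [[3]].
Insert 7: appended to row 1. P = [[3, 7]].
Insert 4: 4 bumps 7 from row 1; 7 starts row 2. P = [[3, 4], [7]].
Insert 6: appended to row 1. P = [[3, 4, 6], [7]].
Insert 8: appended to row 1. P = [[3, 4, 6, 8], [7]].
Insert 1: 1 bumps 3 from row 1; 3 bumps 7 from row 2; 7 starts row 3. P = [[1, 4, 6, 8], [3], [7]].
Insert 5: 5 bumps 6 from row 1; 6 appends to row 2. P = [[1, 4, 5, 8], [3, 6], [7]].
Insert 2: 2 bumps 4 from row 1; 4 bumps 6 from row 2; 6 bumps 7 from row 3; 7 starts row 4. P = [[1, 2, 5, 8], [3, 4], [6], [7]].

So P = [[1, 2, 5, 8], [3, 4], [6], [7]], Q = [[1, 2, 4, 5], [3, 7], [6], [8]].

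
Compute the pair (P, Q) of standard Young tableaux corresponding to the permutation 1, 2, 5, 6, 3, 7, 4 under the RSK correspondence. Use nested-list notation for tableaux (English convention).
Insert each entry of the permutation into P by Schensted row insertion, recording in Q the position of each new cell.

Insert 1: appended to row 1. P = [[1]].
Insert 2: appended to row 1. P = [[1, 2]].
Insert 5: appended to row 1. P = [[1, 2, 5]].
Insert 6: appended to row 1. P = [[1, 2, 5, 6]].
Insert 3: 3 bumps 5 from row 1; 5 starts row 2. P = [[1, 2, 3, 6], [5]].
Insert 7: appended to row 1. P = [[1, 2, 3, 6, 7], [5]].
Insert 4: 4 bumps 6 from row 1; 6 appends to row 2. P = [[1, 2, 3, 4, 7], [5, 6]].

So P = [[1, 2, 3, 4, 7], [5, 6]], Q = [[1, 2, 3, 4, 6], [5, 7]].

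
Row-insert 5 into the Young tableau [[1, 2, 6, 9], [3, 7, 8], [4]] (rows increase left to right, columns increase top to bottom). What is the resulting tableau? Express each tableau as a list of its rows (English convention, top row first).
In row 1, 5 replaces 6 (the leftmost entry greater than 5); 6 is bumped to row 2. In row 2, 6 replaces 7 (the leftmost entry greater than 6); 7 is bumped to row 3. 7 is appended to row 3. The new tableau is [[1, 2, 5, 9], [3, 6, 8], [4, 7]].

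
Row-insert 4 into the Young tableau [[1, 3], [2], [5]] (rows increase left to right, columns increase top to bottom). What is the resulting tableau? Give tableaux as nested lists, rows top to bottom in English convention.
4 is larger than every entry of row 1, so it is appended to row 1. The new tableau is [[1, 3, 4], [2], [5]].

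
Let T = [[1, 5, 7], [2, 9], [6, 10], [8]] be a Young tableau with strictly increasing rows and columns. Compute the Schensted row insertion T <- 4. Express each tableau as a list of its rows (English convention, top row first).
In row 1, 4 replaces 5 (the leftmost entry greater than 4); 5 is bumped to row 2. In row 2, 5 replaces 9 (the leftmost entry greater than 5); 9 is bumped to row 3. In row 3, 9 replaces 10 (the leftmost entry greater than 9); 10 is bumped to row 4. 10 is appended to row 4. The new tableau is [[1, 4, 7], [2, 5], [6, 9], [8, 10]].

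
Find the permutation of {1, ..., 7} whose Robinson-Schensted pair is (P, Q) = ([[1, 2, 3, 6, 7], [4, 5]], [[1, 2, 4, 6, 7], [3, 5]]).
Reverse the RSK construction: for i from n down to 1, find the cell of Q containing i, remove the entry at that cell from P, and reverse-bump it up through P; the value ejected from row 1 is w(i).

Step i=7: Q has 7 at row 1, column 5; remove that cell from P, ejecting 7. So w(7) = 7. P is now [[1, 2, 3, 6], [4, 5]].
Step i=6: Q has 6 at row 1, column 4; remove that cell from P, ejecting 6. So w(6) = 6. P is now [[1, 2, 3], [4, 5]].
Step i=5: Q has 5 at row 2, column 2; remove 5 from row 2 of P and reverse-bump: 5 enters row 1 and ejects 3. So w(5) = 3. P is now [[1, 2, 5], [4]].
Step i=4: Q has 4 at row 1, column 3; remove that cell from P, ejecting 5. So w(4) = 5. P is now [[1, 2], [4]].
Step i=3: Q has 3 at row 2, column 1; remove 4 from row 2 of P and reverse-bump: 4 enters row 1 and ejects 2. So w(3) = 2. P is now [[1, 4]].
Step i=2: Q has 2 at row 1, column 2; remove that cell from P, ejecting 4. So w(2) = 4. P is now [[1]].
Step i=1: Q has 1 at row 1, column 1; remove that cell from P, ejecting 1. So w(1) = 1. P is now [].

So w = 1 4 2 5 3 6 7.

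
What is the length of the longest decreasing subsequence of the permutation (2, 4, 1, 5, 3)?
2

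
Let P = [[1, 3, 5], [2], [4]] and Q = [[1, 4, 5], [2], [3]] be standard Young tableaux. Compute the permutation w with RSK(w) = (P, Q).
4 2 1 3 5

Reverse the RSK construction: for i from n down to 1, find the cell of Q containing i, remove the entry at that cell from P, and reverse-bump it up through P; the value ejected from row 1 is w(i).

Step i=5: Q has 5 at row 1, column 3; remove that cell from P, ejecting 5. So w(5) = 5. P is now [[1, 3], [2], [4]].
Step i=4: Q has 4 at row 1, column 2; remove that cell from P, ejecting 3. So w(4) = 3. P is now [[1], [2], [4]].
Step i=3: Q has 3 at row 3, column 1; remove 4 from row 3 of P and reverse-bump: 4 enters row 2 and ejects 2; 2 enters row 1 and ejects 1. So w(3) = 1. P is now [[2], [4]].
Step i=2: Q has 2 at row 2, column 1; remove 4 from row 2 of P and reverse-bump: 4 enters row 1 and ejects 2. So w(2) = 2. P is now [[4]].
Step i=1: Q has 1 at row 1, column 1; remove that cell from P, ejecting 4. So w(1) = 4. P is now [].

So w = 4 2 1 3 5.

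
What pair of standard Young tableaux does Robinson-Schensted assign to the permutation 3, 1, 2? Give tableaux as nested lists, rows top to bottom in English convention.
Insert each entry of the permutation into P by Schensted row insertion, recording in Q the position of each new cell.

After inserting 3: P = [[3]].
After inserting 1: P = [[1], [3]].
After inserting 2: P = [[1, 2], [3]].

So P = [[1, 2], [3]], Q = [[1, 3], [2]].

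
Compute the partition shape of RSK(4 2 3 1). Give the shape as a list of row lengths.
[2, 1, 1]

Row-insert each entry into an empty tableau.

After inserting 4: P = [[4]].
After inserting 2: P = [[2], [4]].
After inserting 3: P = [[2, 3], [4]].
After inserting 1: P = [[1, 3], [2], [4]].

The final insertion tableau P = [[1, 3], [2], [4]] has shape [2, 1, 1].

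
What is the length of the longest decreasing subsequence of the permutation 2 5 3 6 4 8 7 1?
3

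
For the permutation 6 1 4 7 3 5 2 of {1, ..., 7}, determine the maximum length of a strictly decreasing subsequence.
4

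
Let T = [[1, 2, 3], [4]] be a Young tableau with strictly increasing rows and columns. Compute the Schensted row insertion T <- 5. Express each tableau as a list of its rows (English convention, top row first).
5 is larger than every entry of row 1, so it is appended to row 1. The new tableau is [[1, 2, 3, 5], [4]].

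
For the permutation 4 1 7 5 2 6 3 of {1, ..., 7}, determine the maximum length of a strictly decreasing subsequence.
3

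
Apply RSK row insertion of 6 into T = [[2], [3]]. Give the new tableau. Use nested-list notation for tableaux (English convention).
[[2, 6], [3]]

6 is larger than every entry of row 1, so it is appended to row 1. The new tableau is [[2, 6], [3]].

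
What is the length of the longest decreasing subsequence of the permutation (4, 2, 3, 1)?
3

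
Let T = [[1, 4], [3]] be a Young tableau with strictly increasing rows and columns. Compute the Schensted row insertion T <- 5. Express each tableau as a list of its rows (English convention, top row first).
[[1, 4, 5], [3]]

5 is larger than every entry of row 1, so it is appended to row 1. The new tableau is [[1, 4, 5], [3]].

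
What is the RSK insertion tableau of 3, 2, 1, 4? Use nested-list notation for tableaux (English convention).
Insert 3: appended to row 1. P = [[3]].
Insert 2: 2 bumps 3 from row 1; 3 starts row 2. P = [[2], [3]].
Insert 1: 1 bumps 2 from row 1; 2 bumps 3 from row 2; 3 starts row 3. P = [[1], [2], [3]].
Insert 4: appended to row 1. P = [[1, 4], [2], [3]].

So P = [[1, 4], [2], [3]].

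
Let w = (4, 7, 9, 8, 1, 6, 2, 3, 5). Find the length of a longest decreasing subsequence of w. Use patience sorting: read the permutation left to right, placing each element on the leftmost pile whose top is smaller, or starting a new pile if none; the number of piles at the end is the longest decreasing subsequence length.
4: new pile. tops = [4]
7: onto pile 1 (replacing 4). tops = [7]
9: onto pile 1 (replacing 7). tops = [9]
8: new pile. tops = [9, 8]
1: new pile. tops = [9, 8, 1]
6: onto pile 3 (replacing 1). tops = [9, 8, 6]
2: new pile. tops = [9, 8, 6, 2]
3: onto pile 4 (replacing 2). tops = [9, 8, 6, 3]
5: onto pile 4 (replacing 3). tops = [9, 8, 6, 5]

4 piles, so the longest decreasing subsequence has length 4.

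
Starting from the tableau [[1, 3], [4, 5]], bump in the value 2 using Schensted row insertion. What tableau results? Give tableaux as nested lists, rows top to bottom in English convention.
In row 1, 2 replaces 3 (the leftmost entry greater than 2); 3 is bumped to row 2. In row 2, 3 replaces 4 (the leftmost entry greater than 3); 4 is bumped to row 3. 4 starts a new row 3. The new tableau is [[1, 2], [3, 5], [4]].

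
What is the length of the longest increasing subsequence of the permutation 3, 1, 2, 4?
3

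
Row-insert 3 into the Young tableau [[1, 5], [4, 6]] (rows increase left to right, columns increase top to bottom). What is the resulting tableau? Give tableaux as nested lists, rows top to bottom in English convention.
[[1, 3], [4, 5], [6]]

In row 1, 3 replaces 5 (the leftmost entry greater than 3); 5 is bumped to row 2. In row 2, 5 replaces 6 (the leftmost entry greater than 5); 6 is bumped to row 3. 6 starts a new row 3. The new tableau is [[1, 3], [4, 5], [6]].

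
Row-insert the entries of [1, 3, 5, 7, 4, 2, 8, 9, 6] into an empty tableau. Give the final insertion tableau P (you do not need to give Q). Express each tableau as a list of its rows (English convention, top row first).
Insert 1: appended to row 1. P = [[1]].
Insert 3: appended to row 1. P = [[1, 3]].
Insert 5: appended to row 1. P = [[1, 3, 5]].
Insert 7: appended to row 1. P = [[1, 3, 5, 7]].
Insert 4: 4 bumps 5 from row 1; 5 starts row 2. P = [[1, 3, 4, 7], [5]].
Insert 2: 2 bumps 3 from row 1; 3 bumps 5 from row 2; 5 starts row 3. P = [[1, 2, 4, 7], [3], [5]].
Insert 8: appended to row 1. P = [[1, 2, 4, 7, 8], [3], [5]].
Insert 9: appended to row 1. P = [[1, 2, 4, 7, 8, 9], [3], [5]].
Insert 6: 6 bumps 7 from row 1; 7 appends to row 2. P = [[1, 2, 4, 6, 8, 9], [3, 7], [5]].

So P = [[1, 2, 4, 6, 8, 9], [3, 7], [5]].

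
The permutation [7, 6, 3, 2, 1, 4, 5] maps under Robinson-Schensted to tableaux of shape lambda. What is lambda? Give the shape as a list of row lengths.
[3, 1, 1, 1, 1]

Row-insert each entry into an empty tableau.

After inserting 7: P = [[7]].
After inserting 6: P = [[6], [7]].
After inserting 3: P = [[3], [6], [7]].
After inserting 2: P = [[2], [3], [6], [7]].
After inserting 1: P = [[1], [2], [3], [6], [7]].
After inserting 4: P = [[1, 4], [2], [3], [6], [7]].
After inserting 5: P = [[1, 4, 5], [2], [3], [6], [7]].

The final insertion tableau P = [[1, 4, 5], [2], [3], [6], [7]] has shape [3, 1, 1, 1, 1].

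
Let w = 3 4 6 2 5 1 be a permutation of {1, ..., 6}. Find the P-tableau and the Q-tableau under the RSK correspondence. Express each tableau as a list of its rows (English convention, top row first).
P = [[1, 4, 5], [2, 6], [3]], Q = [[1, 2, 3], [4, 5], [6]]

Insert each entry of the permutation into P by Schensted row insertion, recording in Q the position of each new cell.

Insert 3: appended to row 1. P = [[3]].
Insert 4: appended to row 1. P = [[3, 4]].
Insert 6: appended to row 1. P = [[3, 4, 6]].
Insert 2: 2 bumps 3 from row 1; 3 starts row 2. P = [[2, 4, 6], [3]].
Insert 5: 5 bumps 6 from row 1; 6 appends to row 2. P = [[2, 4, 5], [3, 6]].
Insert 1: 1 bumps 2 from row 1; 2 bumps 3 from row 2; 3 starts row 3. P = [[1, 4, 5], [2, 6], [3]].

So P = [[1, 4, 5], [2, 6], [3]], Q = [[1, 2, 3], [4, 5], [6]].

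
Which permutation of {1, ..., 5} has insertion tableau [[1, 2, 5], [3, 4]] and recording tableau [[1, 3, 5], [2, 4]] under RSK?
3 1 4 2 5

Reverse the RSK construction: for i from n down to 1, find the cell of Q containing i, remove the entry at that cell from P, and reverse-bump it up through P; the value ejected from row 1 is w(i).

Step i=5: Q has 5 at row 1, column 3; remove that cell from P, ejecting 5. So w(5) = 5. P is now [[1, 2], [3, 4]].
Step i=4: Q has 4 at row 2, column 2; remove 4 from row 2 of P and reverse-bump: 4 enters row 1 and ejects 2. So w(4) = 2. P is now [[1, 4], [3]].
Step i=3: Q has 3 at row 1, column 2; remove that cell from P, ejecting 4. So w(3) = 4. P is now [[1], [3]].
Step i=2: Q has 2 at row 2, column 1; remove 3 from row 2 of P and reverse-bump: 3 enters row 1 and ejects 1. So w(2) = 1. P is now [[3]].
Step i=1: Q has 1 at row 1, column 1; remove that cell from P, ejecting 3. So w(1) = 3. P is now [].

So w = 3 1 4 2 5.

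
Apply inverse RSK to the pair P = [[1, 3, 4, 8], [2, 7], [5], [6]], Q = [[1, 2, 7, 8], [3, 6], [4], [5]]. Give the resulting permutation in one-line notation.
Reverse the RSK construction: for i from n down to 1, find the cell of Q containing i, remove the entry at that cell from P, and reverse-bump it up through P; the value ejected from row 1 is w(i).

Step i=8: Q has 8 at row 1, column 4; remove that cell from P, ejecting 8. So w(8) = 8. P is now [[1, 3, 4], [2, 7], [5], [6]].
Step i=7: Q has 7 at row 1, column 3; remove that cell from P, ejecting 4. So w(7) = 4. P is now [[1, 3], [2, 7], [5], [6]].
Step i=6: Q has 6 at row 2, column 2; remove 7 from row 2 of P and reverse-bump: 7 enters row 1 and ejects 3. So w(6) = 3. P is now [[1, 7], [2], [5], [6]].
Step i=5: Q has 5 at row 4, column 1; remove 6 from row 4 of P and reverse-bump: 6 enters row 3 and ejects 5; 5 enters row 2 and ejects 2; 2 enters row 1 and ejects 1. So w(5) = 1. P is now [[2, 7], [5], [6]].
Step i=4: Q has 4 at row 3, column 1; remove 6 from row 3 of P and reverse-bump: 6 enters row 2 and ejects 5; 5 enters row 1 and ejects 2. So w(4) = 2. P is now [[5, 7], [6]].
Step i=3: Q has 3 at row 2, column 1; remove 6 from row 2 of P and reverse-bump: 6 enters row 1 and ejects 5. So w(3) = 5. P is now [[6, 7]].
Step i=2: Q has 2 at row 1, column 2; remove that cell from P, ejecting 7. So w(2) = 7. P is now [[6]].
Step i=1: Q has 1 at row 1, column 1; remove that cell from P, ejecting 6. So w(1) = 6. P is now [].

So w = 6 7 5 2 1 3 4 8.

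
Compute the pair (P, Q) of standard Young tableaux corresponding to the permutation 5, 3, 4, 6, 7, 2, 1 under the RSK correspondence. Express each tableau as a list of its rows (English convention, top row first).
P = [[1, 4, 6, 7], [2], [3], [5]], Q = [[1, 3, 4, 5], [2], [6], [7]]

Insert each entry of the permutation into P by Schensted row insertion, recording in Q the position of each new cell.

Insert 5: appended to row 1. P = [[5]].
Insert 3: 3 bumps 5 from row 1; 5 starts row 2. P = [[3], [5]].
Insert 4: appended to row 1. P = [[3, 4], [5]].
Insert 6: appended to row 1. P = [[3, 4, 6], [5]].
Insert 7: appended to row 1. P = [[3, 4, 6, 7], [5]].
Insert 2: 2 bumps 3 from row 1; 3 bumps 5 from row 2; 5 starts row 3. P = [[2, 4, 6, 7], [3], [5]].
Insert 1: 1 bumps 2 from row 1; 2 bumps 3 from row 2; 3 bumps 5 from row 3; 5 starts row 4. P = [[1, 4, 6, 7], [2], [3], [5]].

So P = [[1, 4, 6, 7], [2], [3], [5]], Q = [[1, 3, 4, 5], [2], [6], [7]].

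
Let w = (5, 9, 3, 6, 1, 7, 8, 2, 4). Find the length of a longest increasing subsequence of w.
4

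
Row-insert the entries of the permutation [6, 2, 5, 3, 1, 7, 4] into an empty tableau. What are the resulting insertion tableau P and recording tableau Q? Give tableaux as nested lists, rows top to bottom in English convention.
Insert each entry of the permutation into P by Schensted row insertion, recording in Q the position of each new cell.

After inserting 6: P = [[6]].
After inserting 2: P = [[2], [6]].
After inserting 5: P = [[2, 5], [6]].
After inserting 3: P = [[2, 3], [5], [6]].
After inserting 1: P = [[1, 3], [2], [5], [6]].
After inserting 7: P = [[1, 3, 7], [2], [5], [6]].
After inserting 4: P = [[1, 3, 4], [2, 7], [5], [6]].

So P = [[1, 3, 4], [2, 7], [5], [6]], Q = [[1, 3, 6], [2, 7], [4], [5]].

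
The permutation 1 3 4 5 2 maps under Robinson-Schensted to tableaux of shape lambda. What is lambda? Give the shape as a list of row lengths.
Row-insert each entry into an empty tableau.

After inserting 1: P = [[1]].
After inserting 3: P = [[1, 3]].
After inserting 4: P = [[1, 3, 4]].
After inserting 5: P = [[1, 3, 4, 5]].
After inserting 2: P = [[1, 2, 4, 5], [3]].

The final insertion tableau P = [[1, 2, 4, 5], [3]] has shape [4, 1].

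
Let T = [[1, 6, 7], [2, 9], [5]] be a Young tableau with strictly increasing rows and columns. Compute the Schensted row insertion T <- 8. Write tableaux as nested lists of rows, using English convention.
8 is larger than every entry of row 1, so it is appended to row 1. The new tableau is [[1, 6, 7, 8], [2, 9], [5]].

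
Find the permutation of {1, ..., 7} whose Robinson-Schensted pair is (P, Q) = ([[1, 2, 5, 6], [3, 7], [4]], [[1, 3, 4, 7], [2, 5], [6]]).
4 1 3 7 5 2 6

Reverse RSK: for i = n, n-1, ..., 1, locate i in Q, remove the corresponding corner cell from P, and reverse-bump its entry up through P; the value ejected from row 1 is w(i).

So w = 4 1 3 7 5 2 6.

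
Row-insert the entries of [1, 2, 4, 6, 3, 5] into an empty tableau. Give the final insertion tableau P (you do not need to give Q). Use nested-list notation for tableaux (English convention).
P = [[1, 2, 3, 5], [4, 6]]

Insert 1: appended to row 1. P = [[1]].
Insert 2: appended to row 1. P = [[1, 2]].
Insert 4: appended to row 1. P = [[1, 2, 4]].
Insert 6: appended to row 1. P = [[1, 2, 4, 6]].
Insert 3: 3 bumps 4 from row 1; 4 starts row 2. P = [[1, 2, 3, 6], [4]].
Insert 5: 5 bumps 6 from row 1; 6 appends to row 2. P = [[1, 2, 3, 5], [4, 6]].

So P = [[1, 2, 3, 5], [4, 6]].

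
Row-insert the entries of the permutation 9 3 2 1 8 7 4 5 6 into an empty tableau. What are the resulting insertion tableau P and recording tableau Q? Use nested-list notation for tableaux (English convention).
P = [[1, 4, 5, 6], [2, 7], [3, 8], [9]], Q = [[1, 5, 8, 9], [2, 6], [3, 7], [4]]

Insert each entry of the permutation into P by Schensted row insertion, recording in Q the position of each new cell.

Insert 9: appended to row 1. P = [[9]].
Insert 3: 3 bumps 9 from row 1; 9 starts row 2. P = [[3], [9]].
Insert 2: 2 bumps 3 from row 1; 3 bumps 9 from row 2; 9 starts row 3. P = [[2], [3], [9]].
Insert 1: 1 bumps 2 from row 1; 2 bumps 3 from row 2; 3 bumps 9 from row 3; 9 starts row 4. P = [[1], [2], [3], [9]].
Insert 8: appended to row 1. P = [[1, 8], [2], [3], [9]].
Insert 7: 7 bumps 8 from row 1; 8 appends to row 2. P = [[1, 7], [2, 8], [3], [9]].
Insert 4: 4 bumps 7 from row 1; 7 bumps 8 from row 2; 8 appends to row 3. P = [[1, 4], [2, 7], [3, 8], [9]].
Insert 5: appended to row 1. P = [[1, 4, 5], [2, 7], [3, 8], [9]].
Insert 6: appended to row 1. P = [[1, 4, 5, 6], [2, 7], [3, 8], [9]].

So P = [[1, 4, 5, 6], [2, 7], [3, 8], [9]], Q = [[1, 5, 8, 9], [2, 6], [3, 7], [4]].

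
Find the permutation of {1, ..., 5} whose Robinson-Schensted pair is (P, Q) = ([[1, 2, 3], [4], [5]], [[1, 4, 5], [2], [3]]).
Reverse the RSK construction: for i from n down to 1, find the cell of Q containing i, remove the entry at that cell from P, and reverse-bump it up through P; the value ejected from row 1 is w(i).

Step i=5: Q has 5 at row 1, column 3; remove that cell from P, ejecting 3. So w(5) = 3. P is now [[1, 2], [4], [5]].
Step i=4: Q has 4 at row 1, column 2; remove that cell from P, ejecting 2. So w(4) = 2. P is now [[1], [4], [5]].
Step i=3: Q has 3 at row 3, column 1; remove 5 from row 3 of P and reverse-bump: 5 enters row 2 and ejects 4; 4 enters row 1 and ejects 1. So w(3) = 1. P is now [[4], [5]].
Step i=2: Q has 2 at row 2, column 1; remove 5 from row 2 of P and reverse-bump: 5 enters row 1 and ejects 4. So w(2) = 4. P is now [[5]].
Step i=1: Q has 1 at row 1, column 1; remove that cell from P, ejecting 5. So w(1) = 5. P is now [].

So w = 5 4 1 2 3.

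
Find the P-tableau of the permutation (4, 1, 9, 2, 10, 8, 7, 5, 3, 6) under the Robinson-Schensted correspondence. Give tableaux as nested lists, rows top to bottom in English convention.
P = [[1, 2, 3, 6], [4, 5, 10], [7], [8], [9]]

Insert 4: appended to row 1. P = [[4]].
Insert 1: 1 bumps 4 from row 1; 4 starts row 2. P = [[1], [4]].
Insert 9: appended to row 1. P = [[1, 9], [4]].
Insert 2: 2 bumps 9 from row 1; 9 appends to row 2. P = [[1, 2], [4, 9]].
Insert 10: appended to row 1. P = [[1, 2, 10], [4, 9]].
Insert 8: 8 bumps 10 from row 1; 10 appends to row 2. P = [[1, 2, 8], [4, 9, 10]].
Insert 7: 7 bumps 8 from row 1; 8 bumps 9 from row 2; 9 starts row 3. P = [[1, 2, 7], [4, 8, 10], [9]].
Insert 5: 5 bumps 7 from row 1; 7 bumps 8 from row 2; 8 bumps 9 from row 3; 9 starts row 4. P = [[1, 2, 5], [4, 7, 10], [8], [9]].
Insert 3: 3 bumps 5 from row 1; 5 bumps 7 from row 2; 7 bumps 8 from row 3; 8 bumps 9 from row 4; 9 starts row 5. P = [[1, 2, 3], [4, 5, 10], [7], [8], [9]].
Insert 6: appended to row 1. P = [[1, 2, 3, 6], [4, 5, 10], [7], [8], [9]].

So P = [[1, 2, 3, 6], [4, 5, 10], [7], [8], [9]].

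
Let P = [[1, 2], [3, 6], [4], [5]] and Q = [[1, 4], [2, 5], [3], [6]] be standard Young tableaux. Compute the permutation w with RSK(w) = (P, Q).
Reverse the RSK construction: for i from n down to 1, find the cell of Q containing i, remove the entry at that cell from P, and reverse-bump it up through P; the value ejected from row 1 is w(i).

Step i=6: Q has 6 at row 4, column 1; remove 5 from row 4 of P and reverse-bump: 5 enters row 3 and ejects 4; 4 enters row 2 and ejects 3; 3 enters row 1 and ejects 2. So w(6) = 2. P is now [[1, 3], [4, 6], [5]].
Step i=5: Q has 5 at row 2, column 2; remove 6 from row 2 of P and reverse-bump: 6 enters row 1 and ejects 3. So w(5) = 3. P is now [[1, 6], [4], [5]].
Step i=4: Q has 4 at row 1, column 2; remove that cell from P, ejecting 6. So w(4) = 6. P is now [[1], [4], [5]].
Step i=3: Q has 3 at row 3, column 1; remove 5 from row 3 of P and reverse-bump: 5 enters row 2 and ejects 4; 4 enters row 1 and ejects 1. So w(3) = 1. P is now [[4], [5]].
Step i=2: Q has 2 at row 2, column 1; remove 5 from row 2 of P and reverse-bump: 5 enters row 1 and ejects 4. So w(2) = 4. P is now [[5]].
Step i=1: Q has 1 at row 1, column 1; remove that cell from P, ejecting 5. So w(1) = 5. P is now [].

So w = 5 4 1 6 3 2.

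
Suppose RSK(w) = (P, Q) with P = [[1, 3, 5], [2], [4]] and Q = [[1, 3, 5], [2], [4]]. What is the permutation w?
4 2 3 1 5

Reverse RSK: for i = n, n-1, ..., 1, locate i in Q, remove the corresponding corner cell from P, and reverse-bump its entry up through P; the value ejected from row 1 is w(i).

So w = 4 2 3 1 5.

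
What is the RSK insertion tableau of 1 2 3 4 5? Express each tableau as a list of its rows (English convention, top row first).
After inserting 1: P = [[1]].
After inserting 2: P = [[1, 2]].
After inserting 3: P = [[1, 2, 3]].
After inserting 4: P = [[1, 2, 3, 4]].
After inserting 5: P = [[1, 2, 3, 4, 5]].

So P = [[1, 2, 3, 4, 5]].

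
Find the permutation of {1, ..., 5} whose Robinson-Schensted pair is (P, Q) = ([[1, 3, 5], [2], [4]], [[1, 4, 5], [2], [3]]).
Reverse the RSK construction: for i from n down to 1, find the cell of Q containing i, remove the entry at that cell from P, and reverse-bump it up through P; the value ejected from row 1 is w(i).

Step i=5: Q has 5 at row 1, column 3; remove that cell from P, ejecting 5. So w(5) = 5. P is now [[1, 3], [2], [4]].
Step i=4: Q has 4 at row 1, column 2; remove that cell from P, ejecting 3. So w(4) = 3. P is now [[1], [2], [4]].
Step i=3: Q has 3 at row 3, column 1; remove 4 from row 3 of P and reverse-bump: 4 enters row 2 and ejects 2; 2 enters row 1 and ejects 1. So w(3) = 1. P is now [[2], [4]].
Step i=2: Q has 2 at row 2, column 1; remove 4 from row 2 of P and reverse-bump: 4 enters row 1 and ejects 2. So w(2) = 2. P is now [[4]].
Step i=1: Q has 1 at row 1, column 1; remove that cell from P, ejecting 4. So w(1) = 4. P is now [].

So w = 4 2 1 3 5.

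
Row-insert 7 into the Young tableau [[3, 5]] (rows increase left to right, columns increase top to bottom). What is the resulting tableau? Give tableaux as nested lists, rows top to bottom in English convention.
7 is larger than every entry of row 1, so it is appended to row 1. The new tableau is [[3, 5, 7]].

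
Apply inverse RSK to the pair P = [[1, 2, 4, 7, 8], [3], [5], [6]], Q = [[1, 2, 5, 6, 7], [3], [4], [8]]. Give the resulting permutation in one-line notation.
1 6 5 3 4 7 8 2

Reverse the RSK construction: for i from n down to 1, find the cell of Q containing i, remove the entry at that cell from P, and reverse-bump it up through P; the value ejected from row 1 is w(i).

Step i=8: Q has 8 at row 4, column 1; remove 6 from row 4 of P and reverse-bump: 6 enters row 3 and ejects 5; 5 enters row 2 and ejects 3; 3 enters row 1 and ejects 2. So w(8) = 2. P is now [[1, 3, 4, 7, 8], [5], [6]].
Step i=7: Q has 7 at row 1, column 5; remove that cell from P, ejecting 8. So w(7) = 8. P is now [[1, 3, 4, 7], [5], [6]].
Step i=6: Q has 6 at row 1, column 4; remove that cell from P, ejecting 7. So w(6) = 7. P is now [[1, 3, 4], [5], [6]].
Step i=5: Q has 5 at row 1, column 3; remove that cell from P, ejecting 4. So w(5) = 4. P is now [[1, 3], [5], [6]].
Step i=4: Q has 4 at row 3, column 1; remove 6 from row 3 of P and reverse-bump: 6 enters row 2 and ejects 5; 5 enters row 1 and ejects 3. So w(4) = 3. P is now [[1, 5], [6]].
Step i=3: Q has 3 at row 2, column 1; remove 6 from row 2 of P and reverse-bump: 6 enters row 1 and ejects 5. So w(3) = 5. P is now [[1, 6]].
Step i=2: Q has 2 at row 1, column 2; remove that cell from P, ejecting 6. So w(2) = 6. P is now [[1]].
Step i=1: Q has 1 at row 1, column 1; remove that cell from P, ejecting 1. So w(1) = 1. P is now [].

So w = 1 6 5 3 4 7 8 2.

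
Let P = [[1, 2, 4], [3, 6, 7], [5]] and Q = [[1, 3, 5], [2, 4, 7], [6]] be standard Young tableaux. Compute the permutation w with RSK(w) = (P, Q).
5 1 6 3 7 2 4

Reverse the RSK construction: for i from n down to 1, find the cell of Q containing i, remove the entry at that cell from P, and reverse-bump it up through P; the value ejected from row 1 is w(i).

Step i=7: Q has 7 at row 2, column 3; remove 7 from row 2 of P and reverse-bump: 7 enters row 1 and ejects 4. So w(7) = 4. P is now [[1, 2, 7], [3, 6], [5]].
Step i=6: Q has 6 at row 3, column 1; remove 5 from row 3 of P and reverse-bump: 5 enters row 2 and ejects 3; 3 enters row 1 and ejects 2. So w(6) = 2. P is now [[1, 3, 7], [5, 6]].
Step i=5: Q has 5 at row 1, column 3; remove that cell from P, ejecting 7. So w(5) = 7. P is now [[1, 3], [5, 6]].
Step i=4: Q has 4 at row 2, column 2; remove 6 from row 2 of P and reverse-bump: 6 enters row 1 and ejects 3. So w(4) = 3. P is now [[1, 6], [5]].
Step i=3: Q has 3 at row 1, column 2; remove that cell from P, ejecting 6. So w(3) = 6. P is now [[1], [5]].
Step i=2: Q has 2 at row 2, column 1; remove 5 from row 2 of P and reverse-bump: 5 enters row 1 and ejects 1. So w(2) = 1. P is now [[5]].
Step i=1: Q has 1 at row 1, column 1; remove that cell from P, ejecting 5. So w(1) = 5. P is now [].

So w = 5 1 6 3 7 2 4.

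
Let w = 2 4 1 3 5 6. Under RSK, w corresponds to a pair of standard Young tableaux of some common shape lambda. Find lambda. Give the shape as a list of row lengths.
Row-insert each entry into an empty tableau.

After inserting 2: P = [[2]].
After inserting 4: P = [[2, 4]].
After inserting 1: P = [[1, 4], [2]].
After inserting 3: P = [[1, 3], [2, 4]].
After inserting 5: P = [[1, 3, 5], [2, 4]].
After inserting 6: P = [[1, 3, 5, 6], [2, 4]].

The final insertion tableau P = [[1, 3, 5, 6], [2, 4]] has shape [4, 2].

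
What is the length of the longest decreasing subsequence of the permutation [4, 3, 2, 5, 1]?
4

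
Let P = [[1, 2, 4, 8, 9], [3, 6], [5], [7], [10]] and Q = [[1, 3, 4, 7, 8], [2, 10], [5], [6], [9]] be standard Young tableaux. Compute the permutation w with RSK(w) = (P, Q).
10 1 5 7 6 3 8 9 2 4

Reverse the RSK construction: for i from n down to 1, find the cell of Q containing i, remove the entry at that cell from P, and reverse-bump it up through P; the value ejected from row 1 is w(i).

Step i=10: Q has 10 at row 2, column 2; remove 6 from row 2 of P and reverse-bump: 6 enters row 1 and ejects 4. So w(10) = 4. P is now [[1, 2, 6, 8, 9], [3], [5], [7], [10]].
Step i=9: Q has 9 at row 5, column 1; remove 10 from row 5 of P and reverse-bump: 10 enters row 4 and ejects 7; 7 enters row 3 and ejects 5; 5 enters row 2 and ejects 3; 3 enters row 1 and ejects 2. So w(9) = 2. P is now [[1, 3, 6, 8, 9], [5], [7], [10]].
Step i=8: Q has 8 at row 1, column 5; remove that cell from P, ejecting 9. So w(8) = 9. P is now [[1, 3, 6, 8], [5], [7], [10]].
Step i=7: Q has 7 at row 1, column 4; remove that cell from P, ejecting 8. So w(7) = 8. P is now [[1, 3, 6], [5], [7], [10]].
Step i=6: Q has 6 at row 4, column 1; remove 10 from row 4 of P and reverse-bump: 10 enters row 3 and ejects 7; 7 enters row 2 and ejects 5; 5 enters row 1 and ejects 3. So w(6) = 3. P is now [[1, 5, 6], [7], [10]].
Step i=5: Q has 5 at row 3, column 1; remove 10 from row 3 of P and reverse-bump: 10 enters row 2 and ejects 7; 7 enters row 1 and ejects 6. So w(5) = 6. P is now [[1, 5, 7], [10]].
Step i=4: Q has 4 at row 1, column 3; remove that cell from P, ejecting 7. So w(4) = 7. P is now [[1, 5], [10]].
Step i=3: Q has 3 at row 1, column 2; remove that cell from P, ejecting 5. So w(3) = 5. P is now [[1], [10]].
Step i=2: Q has 2 at row 2, column 1; remove 10 from row 2 of P and reverse-bump: 10 enters row 1 and ejects 1. So w(2) = 1. P is now [[10]].
Step i=1: Q has 1 at row 1, column 1; remove that cell from P, ejecting 10. So w(1) = 10. P is now [].

So w = 10 1 5 7 6 3 8 9 2 4.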